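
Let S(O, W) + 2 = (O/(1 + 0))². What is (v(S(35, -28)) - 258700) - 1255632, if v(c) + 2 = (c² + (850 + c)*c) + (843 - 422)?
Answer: 2517095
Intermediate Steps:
S(O, W) = -2 + O² (S(O, W) = -2 + (O/(1 + 0))² = -2 + (O/1)² = -2 + (1*O)² = -2 + O²)
v(c) = 419 + c² + c*(850 + c) (v(c) = -2 + ((c² + (850 + c)*c) + (843 - 422)) = -2 + ((c² + c*(850 + c)) + 421) = -2 + (421 + c² + c*(850 + c)) = 419 + c² + c*(850 + c))
(v(S(35, -28)) - 258700) - 1255632 = ((419 + 2*(-2 + 35²)² + 850*(-2 + 35²)) - 258700) - 1255632 = ((419 + 2*(-2 + 1225)² + 850*(-2 + 1225)) - 258700) - 1255632 = ((419 + 2*1223² + 850*1223) - 258700) - 1255632 = ((419 + 2*1495729 + 1039550) - 258700) - 1255632 = ((419 + 2991458 + 1039550) - 258700) - 1255632 = (4031427 - 258700) - 1255632 = 3772727 - 1255632 = 2517095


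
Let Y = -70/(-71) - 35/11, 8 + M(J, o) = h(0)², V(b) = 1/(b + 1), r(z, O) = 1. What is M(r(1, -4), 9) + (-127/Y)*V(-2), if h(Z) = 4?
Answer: -85467/1715 ≈ -49.835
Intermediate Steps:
V(b) = 1/(1 + b)
M(J, o) = 8 (M(J, o) = -8 + 4² = -8 + 16 = 8)
Y = -1715/781 (Y = -70*(-1/71) - 35*1/11 = 70/71 - 35/11 = -1715/781 ≈ -2.1959)
M(r(1, -4), 9) + (-127/Y)*V(-2) = 8 + (-127/(-1715/781))/(1 - 2) = 8 - 127*(-781/1715)/(-1) = 8 + (99187/1715)*(-1) = 8 - 99187/1715 = -85467/1715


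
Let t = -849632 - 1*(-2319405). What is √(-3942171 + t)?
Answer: I*√2472398 ≈ 1572.4*I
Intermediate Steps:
t = 1469773 (t = -849632 + 2319405 = 1469773)
√(-3942171 + t) = √(-3942171 + 1469773) = √(-2472398) = I*√2472398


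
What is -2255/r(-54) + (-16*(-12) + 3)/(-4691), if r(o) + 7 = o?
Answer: 10566310/286151 ≈ 36.926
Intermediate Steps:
r(o) = -7 + o
-2255/r(-54) + (-16*(-12) + 3)/(-4691) = -2255/(-7 - 54) + (-16*(-12) + 3)/(-4691) = -2255/(-61) + (192 + 3)*(-1/4691) = -2255*(-1/61) + 195*(-1/4691) = 2255/61 - 195/4691 = 10566310/286151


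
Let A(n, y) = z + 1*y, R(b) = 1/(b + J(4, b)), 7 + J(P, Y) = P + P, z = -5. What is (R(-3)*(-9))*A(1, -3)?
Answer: -36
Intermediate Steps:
J(P, Y) = -7 + 2*P (J(P, Y) = -7 + (P + P) = -7 + 2*P)
R(b) = 1/(1 + b) (R(b) = 1/(b + (-7 + 2*4)) = 1/(b + (-7 + 8)) = 1/(b + 1) = 1/(1 + b))
A(n, y) = -5 + y (A(n, y) = -5 + 1*y = -5 + y)
(R(-3)*(-9))*A(1, -3) = (-9/(1 - 3))*(-5 - 3) = (-9/(-2))*(-8) = -½*(-9)*(-8) = (9/2)*(-8) = -36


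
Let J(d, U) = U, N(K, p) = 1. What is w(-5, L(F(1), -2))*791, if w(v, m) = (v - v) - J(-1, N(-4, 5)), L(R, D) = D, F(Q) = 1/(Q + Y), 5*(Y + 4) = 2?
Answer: -791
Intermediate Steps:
Y = -18/5 (Y = -4 + (⅕)*2 = -4 + ⅖ = -18/5 ≈ -3.6000)
F(Q) = 1/(-18/5 + Q) (F(Q) = 1/(Q - 18/5) = 1/(-18/5 + Q))
w(v, m) = -1 (w(v, m) = (v - v) - 1*1 = 0 - 1 = -1)
w(-5, L(F(1), -2))*791 = -1*791 = -791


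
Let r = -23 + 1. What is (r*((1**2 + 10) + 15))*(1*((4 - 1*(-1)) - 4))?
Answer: -572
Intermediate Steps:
r = -22
(r*((1**2 + 10) + 15))*(1*((4 - 1*(-1)) - 4)) = (-22*((1**2 + 10) + 15))*(1*((4 - 1*(-1)) - 4)) = (-22*((1 + 10) + 15))*(1*((4 + 1) - 4)) = (-22*(11 + 15))*(1*(5 - 4)) = (-22*26)*(1*1) = -572*1 = -572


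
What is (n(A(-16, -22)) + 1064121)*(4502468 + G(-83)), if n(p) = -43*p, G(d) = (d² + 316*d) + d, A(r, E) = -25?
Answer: 4775322667016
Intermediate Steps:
G(d) = d² + 317*d
(n(A(-16, -22)) + 1064121)*(4502468 + G(-83)) = (-43*(-25) + 1064121)*(4502468 - 83*(317 - 83)) = (1075 + 1064121)*(4502468 - 83*234) = 1065196*(4502468 - 19422) = 1065196*4483046 = 4775322667016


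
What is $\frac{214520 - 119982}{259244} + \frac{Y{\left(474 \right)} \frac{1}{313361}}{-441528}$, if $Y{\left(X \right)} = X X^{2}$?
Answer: $\frac{271925989310951}{747258168134174} \approx 0.3639$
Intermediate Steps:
$Y{\left(X \right)} = X^{3}$
$\frac{214520 - 119982}{259244} + \frac{Y{\left(474 \right)} \frac{1}{313361}}{-441528} = \frac{214520 - 119982}{259244} + \frac{474^{3} \cdot \frac{1}{313361}}{-441528} = \left(214520 - 119982\right) \frac{1}{259244} + 106496424 \cdot \frac{1}{313361} \left(- \frac{1}{441528}\right) = 94538 \cdot \frac{1}{259244} + \frac{106496424}{313361} \left(- \frac{1}{441528}\right) = \frac{47269}{129622} - \frac{4437351}{5764902317} = \frac{271925989310951}{747258168134174}$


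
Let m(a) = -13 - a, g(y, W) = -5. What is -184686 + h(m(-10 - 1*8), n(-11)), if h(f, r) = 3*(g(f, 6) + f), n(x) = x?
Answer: -184686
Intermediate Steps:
h(f, r) = -15 + 3*f (h(f, r) = 3*(-5 + f) = -15 + 3*f)
-184686 + h(m(-10 - 1*8), n(-11)) = -184686 + (-15 + 3*(-13 - (-10 - 1*8))) = -184686 + (-15 + 3*(-13 - (-10 - 8))) = -184686 + (-15 + 3*(-13 - 1*(-18))) = -184686 + (-15 + 3*(-13 + 18)) = -184686 + (-15 + 3*5) = -184686 + (-15 + 15) = -184686 + 0 = -184686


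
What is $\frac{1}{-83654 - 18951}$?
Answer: $- \frac{1}{102605} \approx -9.7461 \cdot 10^{-6}$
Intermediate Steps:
$\frac{1}{-83654 - 18951} = \frac{1}{-102605} = - \frac{1}{102605}$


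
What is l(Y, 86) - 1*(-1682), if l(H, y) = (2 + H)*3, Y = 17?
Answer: 1739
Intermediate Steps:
l(H, y) = 6 + 3*H
l(Y, 86) - 1*(-1682) = (6 + 3*17) - 1*(-1682) = (6 + 51) + 1682 = 57 + 1682 = 1739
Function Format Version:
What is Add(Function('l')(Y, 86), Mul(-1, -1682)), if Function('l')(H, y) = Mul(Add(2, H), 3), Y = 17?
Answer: 1739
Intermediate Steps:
Function('l')(H, y) = Add(6, Mul(3, H))
Add(Function('l')(Y, 86), Mul(-1, -1682)) = Add(Add(6, Mul(3, 17)), Mul(-1, -1682)) = Add(Add(6, 51), 1682) = Add(57, 1682) = 1739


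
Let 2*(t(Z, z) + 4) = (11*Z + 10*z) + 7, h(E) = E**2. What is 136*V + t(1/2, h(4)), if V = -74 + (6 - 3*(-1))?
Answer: -35031/4 ≈ -8757.8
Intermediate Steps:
t(Z, z) = -1/2 + 5*z + 11*Z/2 (t(Z, z) = -4 + ((11*Z + 10*z) + 7)/2 = -4 + ((10*z + 11*Z) + 7)/2 = -4 + (7 + 10*z + 11*Z)/2 = -4 + (7/2 + 5*z + 11*Z/2) = -1/2 + 5*z + 11*Z/2)
V = -65 (V = -74 + (6 + 3) = -74 + 9 = -65)
136*V + t(1/2, h(4)) = 136*(-65) + (-1/2 + 5*4**2 + 11*(1/2)/2) = -8840 + (-1/2 + 5*16 + 11*(1*(1/2))/2) = -8840 + (-1/2 + 80 + (11/2)*(1/2)) = -8840 + (-1/2 + 80 + 11/4) = -8840 + 329/4 = -35031/4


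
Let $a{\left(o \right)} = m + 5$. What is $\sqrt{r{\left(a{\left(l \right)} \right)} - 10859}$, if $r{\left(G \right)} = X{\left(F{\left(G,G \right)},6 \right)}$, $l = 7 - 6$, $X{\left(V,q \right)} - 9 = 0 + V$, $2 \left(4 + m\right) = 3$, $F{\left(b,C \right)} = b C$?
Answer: $\frac{5 i \sqrt{1735}}{2} \approx 104.13 i$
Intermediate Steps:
$F{\left(b,C \right)} = C b$
$m = - \frac{5}{2}$ ($m = -4 + \frac{1}{2} \cdot 3 = -4 + \frac{3}{2} = - \frac{5}{2} \approx -2.5$)
$X{\left(V,q \right)} = 9 + V$ ($X{\left(V,q \right)} = 9 + \left(0 + V\right) = 9 + V$)
$l = 1$ ($l = 7 - 6 = 1$)
$a{\left(o \right)} = \frac{5}{2}$ ($a{\left(o \right)} = - \frac{5}{2} + 5 = \frac{5}{2}$)
$r{\left(G \right)} = 9 + G^{2}$ ($r{\left(G \right)} = 9 + G G = 9 + G^{2}$)
$\sqrt{r{\left(a{\left(l \right)} \right)} - 10859} = \sqrt{\left(9 + \left(\frac{5}{2}\right)^{2}\right) - 10859} = \sqrt{\left(9 + \frac{25}{4}\right) - 10859} = \sqrt{\frac{61}{4} - 10859} = \sqrt{- \frac{43375}{4}} = \frac{5 i \sqrt{1735}}{2}$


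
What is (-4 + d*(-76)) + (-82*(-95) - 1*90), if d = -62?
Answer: 12408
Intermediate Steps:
(-4 + d*(-76)) + (-82*(-95) - 1*90) = (-4 - 62*(-76)) + (-82*(-95) - 1*90) = (-4 + 4712) + (7790 - 90) = 4708 + 7700 = 12408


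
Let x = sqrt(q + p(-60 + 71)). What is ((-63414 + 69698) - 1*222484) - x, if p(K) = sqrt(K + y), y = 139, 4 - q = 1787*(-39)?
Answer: -216200 - sqrt(69697 + 5*sqrt(6)) ≈ -2.1646e+5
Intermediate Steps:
q = 69697 (q = 4 - 1787*(-39) = 4 - 1*(-69693) = 4 + 69693 = 69697)
p(K) = sqrt(139 + K) (p(K) = sqrt(K + 139) = sqrt(139 + K))
x = sqrt(69697 + 5*sqrt(6)) (x = sqrt(69697 + sqrt(139 + (-60 + 71))) = sqrt(69697 + sqrt(139 + 11)) = sqrt(69697 + sqrt(150)) = sqrt(69697 + 5*sqrt(6)) ≈ 264.02)
((-63414 + 69698) - 1*222484) - x = ((-63414 + 69698) - 1*222484) - sqrt(69697 + 5*sqrt(6)) = (6284 - 222484) - sqrt(69697 + 5*sqrt(6)) = -216200 - sqrt(69697 + 5*sqrt(6))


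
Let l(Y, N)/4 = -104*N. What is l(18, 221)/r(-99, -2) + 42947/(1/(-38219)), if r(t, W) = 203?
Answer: -333202544715/203 ≈ -1.6414e+9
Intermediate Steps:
l(Y, N) = -416*N (l(Y, N) = 4*(-104*N) = -416*N)
l(18, 221)/r(-99, -2) + 42947/(1/(-38219)) = -416*221/203 + 42947/(1/(-38219)) = -91936*1/203 + 42947/(-1/38219) = -91936/203 + 42947*(-38219) = -91936/203 - 1641391393 = -333202544715/203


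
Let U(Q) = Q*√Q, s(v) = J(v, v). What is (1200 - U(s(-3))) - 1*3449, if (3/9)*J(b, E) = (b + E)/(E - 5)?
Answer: -18019/8 ≈ -2252.4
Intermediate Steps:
J(b, E) = 3*(E + b)/(-5 + E) (J(b, E) = 3*((b + E)/(E - 5)) = 3*((E + b)/(-5 + E)) = 3*(E + b)/(-5 + E))
s(v) = 6*v/(-5 + v) (s(v) = 3*(v + v)/(-5 + v) = 3*(2*v)/(-5 + v) = 6*v/(-5 + v))
U(Q) = Q^(3/2)
(1200 - U(s(-3))) - 1*3449 = (1200 - (6*(-3)/(-5 - 3))^(3/2)) - 1*3449 = (1200 - (6*(-3)/(-8))^(3/2)) - 3449 = (1200 - (6*(-3)*(-⅛))^(3/2)) - 3449 = (1200 - (9/4)^(3/2)) - 3449 = (1200 - 1*27/8) - 3449 = (1200 - 27/8) - 3449 = 9573/8 - 3449 = -18019/8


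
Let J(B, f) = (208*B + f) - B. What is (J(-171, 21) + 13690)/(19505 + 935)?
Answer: -1549/1460 ≈ -1.0610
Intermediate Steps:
J(B, f) = f + 207*B (J(B, f) = (f + 208*B) - B = f + 207*B)
(J(-171, 21) + 13690)/(19505 + 935) = ((21 + 207*(-171)) + 13690)/(19505 + 935) = ((21 - 35397) + 13690)/20440 = (-35376 + 13690)*(1/20440) = -21686*1/20440 = -1549/1460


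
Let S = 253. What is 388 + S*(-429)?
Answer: -108149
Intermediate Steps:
388 + S*(-429) = 388 + 253*(-429) = 388 - 108537 = -108149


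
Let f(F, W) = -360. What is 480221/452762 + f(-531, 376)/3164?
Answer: 339106231/358134742 ≈ 0.94687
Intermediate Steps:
480221/452762 + f(-531, 376)/3164 = 480221/452762 - 360/3164 = 480221*(1/452762) - 360*1/3164 = 480221/452762 - 90/791 = 339106231/358134742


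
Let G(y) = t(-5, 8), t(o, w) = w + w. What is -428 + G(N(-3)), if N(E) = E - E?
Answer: -412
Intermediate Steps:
N(E) = 0
t(o, w) = 2*w
G(y) = 16 (G(y) = 2*8 = 16)
-428 + G(N(-3)) = -428 + 16 = -412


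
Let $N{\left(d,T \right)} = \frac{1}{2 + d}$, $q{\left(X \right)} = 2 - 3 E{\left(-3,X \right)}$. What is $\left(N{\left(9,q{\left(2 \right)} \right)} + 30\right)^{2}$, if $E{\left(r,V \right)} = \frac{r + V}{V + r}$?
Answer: $\frac{109561}{121} \approx 905.46$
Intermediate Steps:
$E{\left(r,V \right)} = 1$ ($E{\left(r,V \right)} = \frac{V + r}{V + r} = 1$)
$q{\left(X \right)} = -1$ ($q{\left(X \right)} = 2 - 3 = -1$)
$\left(N{\left(9,q{\left(2 \right)} \right)} + 30\right)^{2} = \left(\frac{1}{2 + 9} + 30\right)^{2} = \left(\frac{1}{11} + 30\right)^{2} = \left(\frac{331}{11}\right)^{2} = \frac{109561}{121}$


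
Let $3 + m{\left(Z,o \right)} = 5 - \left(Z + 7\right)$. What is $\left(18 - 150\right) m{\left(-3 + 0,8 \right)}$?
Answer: $264$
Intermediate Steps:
$m{\left(Z,o \right)} = -5 - Z$ ($m{\left(Z,o \right)} = -3 - \left(2 + Z\right) = -5 - Z$)
$\left(18 - 150\right) m{\left(-3 + 0,8 \right)} = \left(18 - 150\right) \left(-5 - \left(-3 + 0\right)\right) = - 132 \left(-5 - -3\right) = - 132 \left(-5 + 3\right) = \left(-132\right) \left(-2\right) = 264$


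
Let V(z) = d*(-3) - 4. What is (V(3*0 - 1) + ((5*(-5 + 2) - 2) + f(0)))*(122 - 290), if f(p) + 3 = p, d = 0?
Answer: 4032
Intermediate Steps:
f(p) = -3 + p
V(z) = -4 (V(z) = 0*(-3) - 4 = 0 - 4 = -4)
(V(3*0 - 1) + ((5*(-5 + 2) - 2) + f(0)))*(122 - 290) = (-4 + ((5*(-5 + 2) - 2) + (-3 + 0)))*(122 - 290) = (-4 + ((5*(-3) - 2) - 3))*(-168) = (-4 + ((-15 - 2) - 3))*(-168) = (-4 + (-17 - 3))*(-168) = (-4 - 20)*(-168) = -24*(-168) = 4032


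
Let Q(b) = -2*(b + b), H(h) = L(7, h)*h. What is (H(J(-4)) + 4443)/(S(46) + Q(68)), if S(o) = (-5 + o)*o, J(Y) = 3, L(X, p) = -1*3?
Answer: 739/269 ≈ 2.7472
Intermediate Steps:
L(X, p) = -3
H(h) = -3*h
Q(b) = -4*b
S(o) = o*(-5 + o)
(H(J(-4)) + 4443)/(S(46) + Q(68)) = (-3*3 + 4443)/(46*(-5 + 46) - 4*68) = (-9 + 4443)/(46*41 - 272) = 4434/(1886 - 272) = 4434/1614 = 4434*(1/1614) = 739/269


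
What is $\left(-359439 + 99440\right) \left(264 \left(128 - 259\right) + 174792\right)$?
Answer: $-36453939792$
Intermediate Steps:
$\left(-359439 + 99440\right) \left(264 \left(128 - 259\right) + 174792\right) = - 259999 \left(264 \left(-131\right) + 174792\right) = - 259999 \left(-34584 + 174792\right) = \left(-259999\right) 140208 = -36453939792$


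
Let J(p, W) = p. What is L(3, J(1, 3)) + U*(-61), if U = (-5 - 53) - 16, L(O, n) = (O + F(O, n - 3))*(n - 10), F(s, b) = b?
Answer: 4505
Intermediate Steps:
L(O, n) = (-10 + n)*(-3 + O + n) (L(O, n) = (O + (n - 3))*(n - 10) = (O + (-3 + n))*(-10 + n) = (-3 + O + n)*(-10 + n) = (-10 + n)*(-3 + O + n))
U = -74 (U = -58 - 16 = -74)
L(3, J(1, 3)) + U*(-61) = (30 + 1² - 13*1 - 10*3 + 3*1) - 74*(-61) = (30 + 1 - 13 - 30 + 3) + 4514 = -9 + 4514 = 4505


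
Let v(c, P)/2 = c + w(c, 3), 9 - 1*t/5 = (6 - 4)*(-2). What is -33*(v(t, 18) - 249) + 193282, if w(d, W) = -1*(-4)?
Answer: 196945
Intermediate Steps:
w(d, W) = 4
t = 65 (t = 45 - 5*(6 - 4)*(-2) = 45 - 10*(-2) = 45 - 5*(-4) = 45 + 20 = 65)
v(c, P) = 8 + 2*c (v(c, P) = 2*(c + 4) = 2*(4 + c) = 8 + 2*c)
-33*(v(t, 18) - 249) + 193282 = -33*((8 + 2*65) - 249) + 193282 = -33*((8 + 130) - 249) + 193282 = -33*(138 - 249) + 193282 = -33*(-111) + 193282 = 3663 + 193282 = 196945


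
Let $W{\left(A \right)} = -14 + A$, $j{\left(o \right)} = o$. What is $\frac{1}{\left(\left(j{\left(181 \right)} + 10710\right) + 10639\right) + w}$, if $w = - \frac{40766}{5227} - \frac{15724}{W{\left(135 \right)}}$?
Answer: $\frac{632467}{13529892476} \approx 4.6746 \cdot 10^{-5}$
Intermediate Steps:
$w = - \frac{87122034}{632467}$ ($w = - \frac{40766}{5227} - \frac{15724}{-14 + 135} = \left(-40766\right) \frac{1}{5227} - \frac{15724}{121} = - \frac{40766}{5227} - \frac{15724}{121} = - \frac{87122034}{632467} \approx -137.75$)
$\frac{1}{\left(\left(j{\left(181 \right)} + 10710\right) + 10639\right) + w} = \frac{1}{\left(\left(181 + 10710\right) + 10639\right) - \frac{87122034}{632467}} = \frac{1}{\left(10891 + 10639\right) - \frac{87122034}{632467}} = \frac{1}{21530 - \frac{87122034}{632467}} = \frac{1}{\frac{13529892476}{632467}} = \frac{632467}{13529892476}$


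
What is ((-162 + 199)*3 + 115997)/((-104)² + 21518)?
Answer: 58054/16167 ≈ 3.5909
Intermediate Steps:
((-162 + 199)*3 + 115997)/((-104)² + 21518) = (37*3 + 115997)/(10816 + 21518) = (111 + 115997)/32334 = 116108*(1/32334) = 58054/16167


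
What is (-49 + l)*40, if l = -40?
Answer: -3560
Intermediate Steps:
(-49 + l)*40 = (-49 - 40)*40 = -89*40 = -3560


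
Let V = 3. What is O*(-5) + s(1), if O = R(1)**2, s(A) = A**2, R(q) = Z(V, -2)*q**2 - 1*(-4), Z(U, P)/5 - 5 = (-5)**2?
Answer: -118579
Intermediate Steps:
Z(U, P) = 150 (Z(U, P) = 25 + 5*(-5)**2 = 25 + 5*25 = 25 + 125 = 150)
R(q) = 4 + 150*q**2 (R(q) = 150*q**2 - 1*(-4) = 150*q**2 + 4 = 4 + 150*q**2)
O = 23716 (O = (4 + 150*1**2)**2 = (4 + 150*1)**2 = (4 + 150)**2 = 154**2 = 23716)
O*(-5) + s(1) = 23716*(-5) + 1**2 = -118580 + 1 = -118579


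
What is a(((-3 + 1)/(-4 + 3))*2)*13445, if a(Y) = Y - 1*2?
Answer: 26890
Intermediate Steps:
a(Y) = -2 + Y (a(Y) = Y - 2 = -2 + Y)
a(((-3 + 1)/(-4 + 3))*2)*13445 = (-2 + ((-3 + 1)/(-4 + 3))*2)*13445 = (-2 - 2/(-1)*2)*13445 = (-2 - 2*(-1)*2)*13445 = (-2 + 2*2)*13445 = (-2 + 4)*13445 = 2*13445 = 26890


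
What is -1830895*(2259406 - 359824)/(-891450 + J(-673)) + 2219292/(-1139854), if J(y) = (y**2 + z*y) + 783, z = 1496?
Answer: 991083781877019657/411642884071 ≈ 2.4076e+6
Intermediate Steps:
J(y) = 783 + y**2 + 1496*y (J(y) = (y**2 + 1496*y) + 783 = 783 + y**2 + 1496*y)
-1830895*(2259406 - 359824)/(-891450 + J(-673)) + 2219292/(-1139854) = -1830895*(2259406 - 359824)/(-891450 + (783 + (-673)**2 + 1496*(-673))) + 2219292/(-1139854) = -1830895*1899582/(-891450 + (783 + 452929 - 1006808)) + 2219292*(-1/1139854) = -1830895*1899582/(-891450 - 553096) - 1109646/569927 = -1830895/((-1444546*1/1899582)) - 1109646/569927 = -1830895/(-722273/949791) - 1109646/569927 = -1830895*(-949791/722273) - 1109646/569927 = 1738967592945/722273 - 1109646/569927 = 991083781877019657/411642884071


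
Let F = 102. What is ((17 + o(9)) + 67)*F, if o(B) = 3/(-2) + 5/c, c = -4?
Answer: 16575/2 ≈ 8287.5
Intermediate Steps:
o(B) = -11/4 (o(B) = 3/(-2) + 5/(-4) = 3*(-1/2) + 5*(-1/4) = -3/2 - 5/4 = -11/4)
((17 + o(9)) + 67)*F = ((17 - 11/4) + 67)*102 = (57/4 + 67)*102 = (325/4)*102 = 16575/2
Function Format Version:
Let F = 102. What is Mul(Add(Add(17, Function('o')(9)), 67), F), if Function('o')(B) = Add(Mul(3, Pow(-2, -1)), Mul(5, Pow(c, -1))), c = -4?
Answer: Rational(16575, 2) ≈ 8287.5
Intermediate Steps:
Function('o')(B) = Rational(-11, 4) (Function('o')(B) = Add(Mul(3, Pow(-2, -1)), Mul(5, Pow(-4, -1))) = Add(Mul(3, Rational(-1, 2)), Mul(5, Rational(-1, 4))) = Add(Rational(-3, 2), Rational(-5, 4)) = Rational(-11, 4))
Mul(Add(Add(17, Function('o')(9)), 67), F) = Mul(Add(Add(17, Rational(-11, 4)), 67), 102) = Mul(Add(Rational(57, 4), 67), 102) = Mul(Rational(325, 4), 102) = Rational(16575, 2)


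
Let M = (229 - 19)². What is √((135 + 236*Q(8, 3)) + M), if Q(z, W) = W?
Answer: √44943 ≈ 212.00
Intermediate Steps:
M = 44100 (M = 210² = 44100)
√((135 + 236*Q(8, 3)) + M) = √((135 + 236*3) + 44100) = √((135 + 708) + 44100) = √(843 + 44100) = √44943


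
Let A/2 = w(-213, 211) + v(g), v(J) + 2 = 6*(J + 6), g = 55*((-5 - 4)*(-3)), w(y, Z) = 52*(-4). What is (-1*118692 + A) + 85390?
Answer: -15830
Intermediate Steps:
w(y, Z) = -208
g = 1485 (g = 55*(-9*(-3)) = 55*27 = 1485)
v(J) = 34 + 6*J (v(J) = -2 + 6*(J + 6) = -2 + 6*(6 + J) = -2 + (36 + 6*J) = 34 + 6*J)
A = 17472 (A = 2*(-208 + (34 + 6*1485)) = 2*(-208 + (34 + 8910)) = 2*(-208 + 8944) = 2*8736 = 17472)
(-1*118692 + A) + 85390 = (-1*118692 + 17472) + 85390 = (-118692 + 17472) + 85390 = -101220 + 85390 = -15830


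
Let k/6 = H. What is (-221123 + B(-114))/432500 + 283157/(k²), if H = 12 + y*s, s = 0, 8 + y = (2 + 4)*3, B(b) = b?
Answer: 30329627473/560520000 ≈ 54.110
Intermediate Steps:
y = 10 (y = -8 + (2 + 4)*3 = -8 + 6*3 = -8 + 18 = 10)
H = 12 (H = 12 + 10*0 = 12 + 0 = 12)
k = 72 (k = 6*12 = 72)
(-221123 + B(-114))/432500 + 283157/(k²) = (-221123 - 114)/432500 + 283157/(72²) = -221237*1/432500 + 283157/5184 = -221237/432500 + 283157*(1/5184) = -221237/432500 + 283157/5184 = 30329627473/560520000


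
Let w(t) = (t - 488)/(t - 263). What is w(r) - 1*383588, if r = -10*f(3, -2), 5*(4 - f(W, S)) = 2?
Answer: -114692288/299 ≈ -3.8359e+5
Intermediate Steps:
f(W, S) = 18/5 (f(W, S) = 4 - 1/5*2 = 4 - 2/5 = 18/5)
r = -36 (r = -10*18/5 = -36)
w(t) = (-488 + t)/(-263 + t)
w(r) - 1*383588 = (-488 - 36)/(-263 - 36) - 1*383588 = -524/(-299) - 383588 = -1/299*(-524) - 383588 = 524/299 - 383588 = -114692288/299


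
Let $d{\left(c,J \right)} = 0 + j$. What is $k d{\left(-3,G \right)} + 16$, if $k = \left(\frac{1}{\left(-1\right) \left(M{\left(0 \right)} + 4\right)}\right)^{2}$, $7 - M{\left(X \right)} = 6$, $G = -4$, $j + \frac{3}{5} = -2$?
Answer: $\frac{1987}{125} \approx 15.896$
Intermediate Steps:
$j = - \frac{13}{5}$ ($j = - \frac{3}{5} - 2 = - \frac{13}{5} \approx -2.6$)
$M{\left(X \right)} = 1$ ($M{\left(X \right)} = 7 - 6 = 1$)
$d{\left(c,J \right)} = - \frac{13}{5}$ ($d{\left(c,J \right)} = 0 - \frac{13}{5} = - \frac{13}{5}$)
$k = \frac{1}{25}$ ($k = \left(\frac{1}{\left(-1\right) \left(1 + 4\right)}\right)^{2} = \left(\frac{1}{\left(-1\right) 5}\right)^{2} = \left(\frac{1}{-5}\right)^{2} = \left(- \frac{1}{5}\right)^{2} = \frac{1}{25} \approx 0.04$)
$k d{\left(-3,G \right)} + 16 = \frac{1}{25} \left(- \frac{13}{5}\right) + 16 = - \frac{13}{125} + 16 = \frac{1987}{125}$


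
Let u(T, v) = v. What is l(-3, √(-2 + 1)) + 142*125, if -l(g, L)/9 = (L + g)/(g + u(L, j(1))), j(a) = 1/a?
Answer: 35473/2 + 9*I/2 ≈ 17737.0 + 4.5*I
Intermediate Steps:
j(a) = 1/a
l(g, L) = -9*(L + g)/(1 + g) (l(g, L) = -9*(L + g)/(g + 1/1) = -9*(L + g)/(g + 1) = -9*(L + g)/(1 + g))
l(-3, √(-2 + 1)) + 142*125 = 9*(-√(-2 + 1) - 1*(-3))/(1 - 3) + 142*125 = 9*(-√(-1) + 3)/(-2) + 17750 = 9*(-½)*(-I + 3) + 17750 = 9*(-½)*(3 - I) + 17750 = (-27/2 + 9*I/2) + 17750 = 35473/2 + 9*I/2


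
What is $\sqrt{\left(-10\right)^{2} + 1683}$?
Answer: $\sqrt{1783} \approx 42.226$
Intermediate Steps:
$\sqrt{\left(-10\right)^{2} + 1683} = \sqrt{100 + 1683} = \sqrt{1783}$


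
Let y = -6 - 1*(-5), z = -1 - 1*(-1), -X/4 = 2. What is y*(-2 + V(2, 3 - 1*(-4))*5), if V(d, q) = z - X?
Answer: -38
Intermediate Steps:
X = -8 (X = -4*2 = -8)
z = 0 (z = -1 + 1 = 0)
V(d, q) = 8 (V(d, q) = 0 - 1*(-8) = 0 + 8 = 8)
y = -1 (y = -6 + 5 = -1)
y*(-2 + V(2, 3 - 1*(-4))*5) = -(-2 + 8*5) = -(-2 + 40) = -1*38 = -38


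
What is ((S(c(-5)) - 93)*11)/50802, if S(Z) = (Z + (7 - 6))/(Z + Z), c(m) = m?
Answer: -5093/254010 ≈ -0.020050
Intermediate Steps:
S(Z) = (1 + Z)/(2*Z) (S(Z) = (Z + 1)/((2*Z)) = (1 + Z)*(1/(2*Z)) = (1 + Z)/(2*Z))
((S(c(-5)) - 93)*11)/50802 = (((½)*(1 - 5)/(-5) - 93)*11)/50802 = (((½)*(-⅕)*(-4) - 93)*11)*(1/50802) = ((⅖ - 93)*11)*(1/50802) = -463/5*11*(1/50802) = -5093/5*1/50802 = -5093/254010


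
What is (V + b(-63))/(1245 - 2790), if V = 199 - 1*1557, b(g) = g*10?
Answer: 1988/1545 ≈ 1.2867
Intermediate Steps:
b(g) = 10*g
V = -1358 (V = 199 - 1557 = -1358)
(V + b(-63))/(1245 - 2790) = (-1358 + 10*(-63))/(1245 - 2790) = (-1358 - 630)/(-1545) = -1988*(-1/1545) = 1988/1545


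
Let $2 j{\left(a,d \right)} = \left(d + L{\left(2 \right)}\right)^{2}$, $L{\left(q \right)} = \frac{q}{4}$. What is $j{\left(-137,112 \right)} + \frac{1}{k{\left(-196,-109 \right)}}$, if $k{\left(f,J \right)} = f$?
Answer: $\frac{2480623}{392} \approx 6328.1$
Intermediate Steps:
$L{\left(q \right)} = \frac{q}{4}$ ($L{\left(q \right)} = q \frac{1}{4} = \frac{q}{4}$)
$j{\left(a,d \right)} = \frac{\left(\frac{1}{2} + d\right)^{2}}{2}$ ($j{\left(a,d \right)} = \frac{\left(d + \frac{1}{4} \cdot 2\right)^{2}}{2} = \frac{\left(d + \frac{1}{2}\right)^{2}}{2} = \frac{\left(\frac{1}{2} + d\right)^{2}}{2}$)
$j{\left(-137,112 \right)} + \frac{1}{k{\left(-196,-109 \right)}} = \frac{\left(1 + 2 \cdot 112\right)^{2}}{8} + \frac{1}{-196} = \frac{\left(1 + 224\right)^{2}}{8} - \frac{1}{196} = \frac{225^{2}}{8} - \frac{1}{196} = \frac{1}{8} \cdot 50625 - \frac{1}{196} = \frac{50625}{8} - \frac{1}{196} = \frac{2480623}{392}$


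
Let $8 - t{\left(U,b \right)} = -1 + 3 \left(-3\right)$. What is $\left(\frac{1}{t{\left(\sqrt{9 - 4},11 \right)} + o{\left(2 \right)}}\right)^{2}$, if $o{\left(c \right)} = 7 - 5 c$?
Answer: $\frac{1}{225} \approx 0.0044444$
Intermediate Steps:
$t{\left(U,b \right)} = 18$ ($t{\left(U,b \right)} = 8 - \left(-1 + 3 \left(-3\right)\right) = 8 - \left(-1 - 9\right) = 8 - -10 = 8 + 10 = 18$)
$\left(\frac{1}{t{\left(\sqrt{9 - 4},11 \right)} + o{\left(2 \right)}}\right)^{2} = \left(\frac{1}{18 + \left(7 - 10\right)}\right)^{2} = \left(\frac{1}{18 - 3}\right)^{2} = \left(\frac{1}{15}\right)^{2} = \frac{1}{225}$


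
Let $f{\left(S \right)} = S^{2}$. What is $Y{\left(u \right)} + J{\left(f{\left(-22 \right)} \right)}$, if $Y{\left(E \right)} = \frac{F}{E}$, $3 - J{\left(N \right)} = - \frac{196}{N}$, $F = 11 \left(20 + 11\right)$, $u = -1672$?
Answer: $\frac{58873}{18392} \approx 3.201$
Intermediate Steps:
$F = 341$ ($F = 11 \cdot 31 = 341$)
$J{\left(N \right)} = 3 + \frac{196}{N}$ ($J{\left(N \right)} = 3 - - \frac{196}{N} = 3 + \frac{196}{N}$)
$Y{\left(E \right)} = \frac{341}{E}$
$Y{\left(u \right)} + J{\left(f{\left(-22 \right)} \right)} = \frac{341}{-1672} + \left(3 + \frac{196}{\left(-22\right)^{2}}\right) = 341 \left(- \frac{1}{1672}\right) + \left(3 + \frac{196}{484}\right) = - \frac{31}{152} + \left(3 + 196 \cdot \frac{1}{484}\right) = - \frac{31}{152} + \left(3 + \frac{49}{121}\right) = - \frac{31}{152} + \frac{412}{121} = \frac{58873}{18392}$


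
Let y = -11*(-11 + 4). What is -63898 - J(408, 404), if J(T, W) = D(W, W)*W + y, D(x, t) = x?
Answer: -227191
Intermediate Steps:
y = 77 (y = -11*(-7) = 77)
J(T, W) = 77 + W**2 (J(T, W) = W*W + 77 = W**2 + 77 = 77 + W**2)
-63898 - J(408, 404) = -63898 - (77 + 404**2) = -63898 - (77 + 163216) = -63898 - 1*163293 = -63898 - 163293 = -227191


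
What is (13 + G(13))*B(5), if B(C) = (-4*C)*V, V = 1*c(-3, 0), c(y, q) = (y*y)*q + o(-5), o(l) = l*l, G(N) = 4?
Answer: -8500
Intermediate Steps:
o(l) = l²
c(y, q) = 25 + q*y² (c(y, q) = (y*y)*q + (-5)² = y²*q + 25 = q*y² + 25 = 25 + q*y²)
V = 25 (V = 1*(25 + 0*(-3)²) = 1*(25 + 0*9) = 1*(25 + 0) = 1*25 = 25)
B(C) = -100*C (B(C) = -4*C*25 = -100*C)
(13 + G(13))*B(5) = (13 + 4)*(-100*5) = 17*(-500) = -8500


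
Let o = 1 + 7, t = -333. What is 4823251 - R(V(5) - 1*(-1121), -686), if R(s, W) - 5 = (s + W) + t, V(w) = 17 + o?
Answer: 4823119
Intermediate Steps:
o = 8
V(w) = 25 (V(w) = 17 + 8 = 25)
R(s, W) = -328 + W + s (R(s, W) = 5 + ((s + W) - 333) = 5 + ((W + s) - 333) = 5 + (-333 + W + s) = -328 + W + s)
4823251 - R(V(5) - 1*(-1121), -686) = 4823251 - (-328 - 686 + (25 - 1*(-1121))) = 4823251 - (-328 - 686 + (25 + 1121)) = 4823251 - (-328 - 686 + 1146) = 4823251 - 1*132 = 4823251 - 132 = 4823119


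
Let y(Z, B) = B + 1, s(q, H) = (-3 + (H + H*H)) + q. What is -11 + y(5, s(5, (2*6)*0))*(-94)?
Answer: -293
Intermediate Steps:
s(q, H) = -3 + H + q + H² (s(q, H) = (-3 + (H + H²)) + q = (-3 + H + H²) + q = -3 + H + q + H²)
y(Z, B) = 1 + B
-11 + y(5, s(5, (2*6)*0))*(-94) = -11 + (1 + (-3 + (2*6)*0 + 5 + ((2*6)*0)²))*(-94) = -11 + (1 + (-3 + 12*0 + 5 + (12*0)²))*(-94) = -11 + (1 + (-3 + 0 + 5 + 0²))*(-94) = -11 + (1 + (-3 + 0 + 5 + 0))*(-94) = -11 + (1 + 2)*(-94) = -11 + 3*(-94) = -11 - 282 = -293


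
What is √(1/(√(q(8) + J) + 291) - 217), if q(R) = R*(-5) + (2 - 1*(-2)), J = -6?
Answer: √((-63146 - 217*I*√42)/(291 + I*√42)) ≈ 0.e-6 - 14.731*I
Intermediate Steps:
q(R) = 4 - 5*R (q(R) = -5*R + (2 + 2) = -5*R + 4 = 4 - 5*R)
√(1/(√(q(8) + J) + 291) - 217) = √(1/(√((4 - 5*8) - 6) + 291) - 217) = √(1/(√((4 - 40) - 6) + 291) - 217) = √(1/(√(-36 - 6) + 291) - 217) = √(1/(√(-42) + 291) - 217) = √(1/(I*√42 + 291) - 217) = √(1/(291 + I*√42) - 217) = √(-217 + 1/(291 + I*√42))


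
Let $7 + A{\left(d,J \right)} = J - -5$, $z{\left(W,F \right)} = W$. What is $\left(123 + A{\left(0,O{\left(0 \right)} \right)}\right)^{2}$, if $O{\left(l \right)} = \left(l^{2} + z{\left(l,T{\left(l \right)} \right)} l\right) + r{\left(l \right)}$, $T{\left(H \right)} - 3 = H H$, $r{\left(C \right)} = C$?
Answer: $14641$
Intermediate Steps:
$T{\left(H \right)} = 3 + H^{2}$ ($T{\left(H \right)} = 3 + H H = 3 + H^{2}$)
$O{\left(l \right)} = l + 2 l^{2}$ ($O{\left(l \right)} = \left(l^{2} + l l\right) + l = \left(l^{2} + l^{2}\right) + l = 2 l^{2} + l = l + 2 l^{2}$)
$A{\left(d,J \right)} = -2 + J$ ($A{\left(d,J \right)} = -7 + \left(J - -5\right) = -7 + \left(J + 5\right) = -7 + \left(5 + J\right) = -2 + J$)
$\left(123 + A{\left(0,O{\left(0 \right)} \right)}\right)^{2} = \left(123 - \left(2 + 0 \left(1 + 2 \cdot 0\right)\right)\right)^{2} = \left(123 - \left(2 + 0 \left(1 + 0\right)\right)\right)^{2} = \left(123 + \left(-2 + 0 \cdot 1\right)\right)^{2} = \left(123 + \left(-2 + 0\right)\right)^{2} = \left(123 - 2\right)^{2} = 121^{2} = 14641$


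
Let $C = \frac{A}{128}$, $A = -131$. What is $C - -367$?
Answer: $\frac{46845}{128} \approx 365.98$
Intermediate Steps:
$C = - \frac{131}{128} \approx -1.0234$
$C - -367 = - \frac{131}{128} - -367 = - \frac{131}{128} + 367 = \frac{46845}{128}$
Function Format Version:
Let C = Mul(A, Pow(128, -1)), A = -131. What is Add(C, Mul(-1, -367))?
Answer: Rational(46845, 128) ≈ 365.98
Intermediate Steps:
C = Rational(-131, 128) (C = Mul(-131, Pow(128, -1)) = Mul(-131, Rational(1, 128)) = Rational(-131, 128) ≈ -1.0234)
Add(C, Mul(-1, -367)) = Add(Rational(-131, 128), Mul(-1, -367)) = Add(Rational(-131, 128), 367) = Rational(46845, 128)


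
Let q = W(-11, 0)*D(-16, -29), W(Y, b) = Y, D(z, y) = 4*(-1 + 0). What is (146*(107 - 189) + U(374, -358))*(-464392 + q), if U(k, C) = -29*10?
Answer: 5693835176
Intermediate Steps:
D(z, y) = -4 (D(z, y) = 4*(-1) = -4)
U(k, C) = -290
q = 44 (q = -11*(-4) = 44)
(146*(107 - 189) + U(374, -358))*(-464392 + q) = (146*(107 - 189) - 290)*(-464392 + 44) = (146*(-82) - 290)*(-464348) = (-11972 - 290)*(-464348) = -12262*(-464348) = 5693835176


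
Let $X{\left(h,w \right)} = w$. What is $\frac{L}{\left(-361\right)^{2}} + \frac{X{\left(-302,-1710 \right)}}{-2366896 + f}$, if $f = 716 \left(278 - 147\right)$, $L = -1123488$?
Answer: $- \frac{85119257463}{9874422170} \approx -8.6202$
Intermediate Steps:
$f = 93796$ ($f = 716 \cdot 131 = 93796$)
$\frac{L}{\left(-361\right)^{2}} + \frac{X{\left(-302,-1710 \right)}}{-2366896 + f} = - \frac{1123488}{\left(-361\right)^{2}} - \frac{1710}{-2366896 + 93796} = - \frac{1123488}{130321} - \frac{1710}{-2273100} = \left(-1123488\right) \frac{1}{130321} - - \frac{57}{75770} = - \frac{1123488}{130321} + \frac{57}{75770} = - \frac{85119257463}{9874422170}$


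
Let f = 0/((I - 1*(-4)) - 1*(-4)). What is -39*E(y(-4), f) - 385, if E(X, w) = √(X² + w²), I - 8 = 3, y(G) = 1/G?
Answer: -1579/4 ≈ -394.75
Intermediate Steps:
y(G) = 1/G
I = 11 (I = 8 + 3 = 11)
f = 0 (f = 0/((11 - 1*(-4)) - 1*(-4)) = 0/((11 + 4) + 4) = 0/(15 + 4) = 0/19 = 0*(1/19) = 0)
-39*E(y(-4), f) - 385 = -39*√((1/(-4))² + 0²) - 385 = -39*√((-¼)² + 0) - 385 = -39*√(1/16 + 0) - 385 = -39*√(1/16) - 385 = -39*¼ - 385 = -39/4 - 385 = -1579/4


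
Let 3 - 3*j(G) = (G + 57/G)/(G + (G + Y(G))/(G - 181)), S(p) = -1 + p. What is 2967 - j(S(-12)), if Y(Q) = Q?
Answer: 72191537/24336 ≈ 2966.4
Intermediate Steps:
j(G) = 1 - (G + 57/G)/(3*(G + 2*G/(-181 + G))) (j(G) = 1 - (G + 57/G)/(3*(G + (G + G)/(G - 181))) = 1 - (G + 57/G)/(3*(G + (2*G)/(-181 + G))) = 1 - (G + 57/G)/(3*(G + 2*G/(-181 + G))))
2967 - j(S(-12)) = 2967 - (10317 - 356*(-1 - 12)**2 - 57*(-1 - 12) + 2*(-1 - 12)**3)/(3*(-1 - 12)**2*(-179 + (-1 - 12))) = 2967 - (10317 - 356*(-13)**2 - 57*(-13) + 2*(-13)**3)/(3*(-13)**2*(-179 - 13)) = 2967 - (10317 - 356*169 + 741 + 2*(-2197))/(3*169*(-192)) = 2967 - (-1)*(10317 - 60164 + 741 - 4394)/(3*169*192) = 2967 - (-1)*(-53500)/(3*169*192) = 2967 - 1*13375/24336 = 2967 - 13375/24336 = 72191537/24336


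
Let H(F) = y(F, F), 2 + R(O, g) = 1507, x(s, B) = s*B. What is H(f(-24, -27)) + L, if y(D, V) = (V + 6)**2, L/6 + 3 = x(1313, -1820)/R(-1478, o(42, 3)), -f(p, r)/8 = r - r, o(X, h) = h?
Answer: -408882/43 ≈ -9508.9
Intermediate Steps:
x(s, B) = B*s
R(O, g) = 1505 (R(O, g) = -2 + 1507 = 1505)
f(p, r) = 0 (f(p, r) = -8*(r - r) = -8*0 = 0)
L = -410430/43 (L = -18 + 6*(-1820*1313/1505) = -18 + 6*(-2389660*1/1505) = -18 + 6*(-68276/43) = -18 - 409656/43 = -410430/43 ≈ -9544.9)
y(D, V) = (6 + V)**2
H(F) = (6 + F)**2
H(f(-24, -27)) + L = (6 + 0)**2 - 410430/43 = 6**2 - 410430/43 = 36 - 410430/43 = -408882/43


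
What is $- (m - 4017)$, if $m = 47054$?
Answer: $-43037$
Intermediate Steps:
$- (m - 4017) = - (47054 - 4017) = \left(-1\right) 43037 = -43037$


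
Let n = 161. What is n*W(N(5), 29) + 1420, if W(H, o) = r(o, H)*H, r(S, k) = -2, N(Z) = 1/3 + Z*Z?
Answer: -20212/3 ≈ -6737.3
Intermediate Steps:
N(Z) = 1/3 + Z**2
W(H, o) = -2*H
n*W(N(5), 29) + 1420 = 161*(-2*(1/3 + 5**2)) + 1420 = 161*(-2*(1/3 + 25)) + 1420 = 161*(-2*76/3) + 1420 = 161*(-152/3) + 1420 = -24472/3 + 1420 = -20212/3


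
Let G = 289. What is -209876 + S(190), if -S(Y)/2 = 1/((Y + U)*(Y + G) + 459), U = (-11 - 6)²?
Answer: -24125246201/114950 ≈ -2.0988e+5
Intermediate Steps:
U = 289 (U = (-17)² = 289)
S(Y) = -2/(459 + (289 + Y)²) (S(Y) = -2/((Y + 289)*(Y + 289) + 459) = -2/((289 + Y)*(289 + Y) + 459) = -2/((289 + Y)² + 459) = -2/(459 + (289 + Y)²))
-209876 + S(190) = -209876 - 2/(83980 + 190² + 578*190) = -209876 - 2/(83980 + 36100 + 109820) = -209876 - 2/229900 = -209876 - 2*1/229900 = -209876 - 1/114950 = -24125246201/114950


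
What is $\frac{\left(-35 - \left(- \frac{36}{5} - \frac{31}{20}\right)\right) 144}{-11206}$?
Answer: $\frac{1890}{5603} \approx 0.33732$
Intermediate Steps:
$\frac{\left(-35 - \left(- \frac{36}{5} - \frac{31}{20}\right)\right) 144}{-11206} = \left(-35 - - \frac{35}{4}\right) 144 \left(- \frac{1}{11206}\right) = \left(-35 + \left(\frac{36}{5} + \frac{31}{20}\right)\right) 144 \left(- \frac{1}{11206}\right) = \left(-35 + \frac{35}{4}\right) 144 \left(- \frac{1}{11206}\right) = \left(- \frac{105}{4}\right) 144 \left(- \frac{1}{11206}\right) = \left(-3780\right) \left(- \frac{1}{11206}\right) = \frac{1890}{5603}$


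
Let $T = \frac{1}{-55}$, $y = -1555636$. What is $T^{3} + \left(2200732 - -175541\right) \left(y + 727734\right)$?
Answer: $- \frac{327313059533303251}{166375} \approx -1.9673 \cdot 10^{12}$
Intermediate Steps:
$T = - \frac{1}{55} \approx -0.018182$
$T^{3} + \left(2200732 - -175541\right) \left(y + 727734\right) = \left(- \frac{1}{55}\right)^{3} + \left(2200732 - -175541\right) \left(-1555636 + 727734\right) = - \frac{1}{166375} + \left(2200732 + \left(-415 + 175956\right)\right) \left(-827902\right) = - \frac{1}{166375} + \left(2200732 + 175541\right) \left(-827902\right) = - \frac{1}{166375} + 2376273 \left(-827902\right) = - \frac{1}{166375} - 1967321169246 = - \frac{327313059533303251}{166375}$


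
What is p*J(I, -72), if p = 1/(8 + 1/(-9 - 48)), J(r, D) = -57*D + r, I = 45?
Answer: 236493/455 ≈ 519.76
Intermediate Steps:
J(r, D) = r - 57*D
p = 57/455 (p = 1/(8 + 1/(-57)) = 1/(8 - 1/57) = 1/(455/57) = 57/455 ≈ 0.12527)
p*J(I, -72) = 57*(45 - 57*(-72))/455 = 57*(45 + 4104)/455 = (57/455)*4149 = 236493/455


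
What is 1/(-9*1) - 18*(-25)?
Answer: 4049/9 ≈ 449.89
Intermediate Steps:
1/(-9*1) - 18*(-25) = 1/(-9) + 450 = -⅑ + 450 = 4049/9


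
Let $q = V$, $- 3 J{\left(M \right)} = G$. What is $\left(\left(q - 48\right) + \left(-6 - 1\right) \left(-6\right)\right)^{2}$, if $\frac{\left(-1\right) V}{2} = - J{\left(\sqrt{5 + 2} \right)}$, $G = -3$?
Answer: $16$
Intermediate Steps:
$J{\left(M \right)} = 1$ ($J{\left(M \right)} = \left(- \frac{1}{3}\right) \left(-3\right) = 1$)
$V = 2$ ($V = - 2 \left(\left(-1\right) 1\right) = \left(-2\right) \left(-1\right) = 2$)
$q = 2$
$\left(\left(q - 48\right) + \left(-6 - 1\right) \left(-6\right)\right)^{2} = \left(\left(2 - 48\right) + \left(-6 - 1\right) \left(-6\right)\right)^{2} = \left(-46 - -42\right)^{2} = \left(-46 + 42\right)^{2} = \left(-4\right)^{2} = 16$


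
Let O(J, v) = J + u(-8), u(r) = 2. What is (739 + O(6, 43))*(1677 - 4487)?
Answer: -2099070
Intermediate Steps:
O(J, v) = 2 + J (O(J, v) = J + 2 = 2 + J)
(739 + O(6, 43))*(1677 - 4487) = (739 + (2 + 6))*(1677 - 4487) = (739 + 8)*(-2810) = 747*(-2810) = -2099070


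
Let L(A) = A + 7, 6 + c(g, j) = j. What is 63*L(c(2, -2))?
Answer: -63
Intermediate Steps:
c(g, j) = -6 + j
L(A) = 7 + A
63*L(c(2, -2)) = 63*(7 + (-6 - 2)) = 63*(7 - 8) = 63*(-1) = -63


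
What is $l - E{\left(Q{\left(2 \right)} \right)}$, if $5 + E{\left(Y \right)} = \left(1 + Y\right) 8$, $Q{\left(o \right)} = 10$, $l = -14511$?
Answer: $-14594$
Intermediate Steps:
$E{\left(Y \right)} = 3 + 8 Y$ ($E{\left(Y \right)} = -5 + \left(1 + Y\right) 8 = -5 + \left(8 + 8 Y\right) = 3 + 8 Y$)
$l - E{\left(Q{\left(2 \right)} \right)} = -14511 - \left(3 + 8 \cdot 10\right) = -14511 - \left(3 + 80\right) = -14511 - 83 = -14594$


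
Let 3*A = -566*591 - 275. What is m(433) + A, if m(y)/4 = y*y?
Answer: 1915087/3 ≈ 6.3836e+5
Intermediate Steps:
m(y) = 4*y² (m(y) = 4*(y*y) = 4*y²)
A = -334781/3 (A = (-566*591 - 275)/3 = (-334506 - 275)/3 = (⅓)*(-334781) = -334781/3 ≈ -1.1159e+5)
m(433) + A = 4*433² - 334781/3 = 4*187489 - 334781/3 = 749956 - 334781/3 = 1915087/3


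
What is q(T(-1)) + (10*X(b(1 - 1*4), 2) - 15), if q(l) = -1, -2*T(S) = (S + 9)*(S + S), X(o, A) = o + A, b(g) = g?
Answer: -26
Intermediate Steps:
X(o, A) = A + o
T(S) = -S*(9 + S) (T(S) = -(S + 9)*(S + S)/2 = -(9 + S)*2*S/2 = -S*(9 + S))
q(T(-1)) + (10*X(b(1 - 1*4), 2) - 15) = -1 + (10*(2 + (1 - 1*4)) - 15) = -1 + (10*(2 + (1 - 4)) - 15) = -1 + (10*(2 - 3) - 15) = -1 + (10*(-1) - 15) = -1 + (-10 - 15) = -1 - 25 = -26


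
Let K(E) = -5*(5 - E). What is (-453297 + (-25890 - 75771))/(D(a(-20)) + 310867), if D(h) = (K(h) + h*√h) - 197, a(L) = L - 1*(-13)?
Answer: -172375504380/96478572443 - 3884706*I*√7/96478572443 ≈ -1.7867 - 0.00010653*I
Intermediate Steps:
K(E) = -25 + 5*E
a(L) = 13 + L (a(L) = L + 13 = 13 + L)
D(h) = -222 + h^(3/2) + 5*h (D(h) = ((-25 + 5*h) + h*√h) - 197 = ((-25 + 5*h) + h^(3/2)) - 197 = (-25 + h^(3/2) + 5*h) - 197 = -222 + h^(3/2) + 5*h)
(-453297 + (-25890 - 75771))/(D(a(-20)) + 310867) = (-453297 + (-25890 - 75771))/((-222 + (13 - 20)^(3/2) + 5*(13 - 20)) + 310867) = (-453297 - 101661)/((-222 + (-7)^(3/2) + 5*(-7)) + 310867) = -554958/((-222 - 7*I*√7 - 35) + 310867) = -554958/((-257 - 7*I*√7) + 310867) = -554958/(310610 - 7*I*√7)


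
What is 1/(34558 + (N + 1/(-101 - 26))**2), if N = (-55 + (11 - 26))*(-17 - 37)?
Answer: 16129/231014029463 ≈ 6.9818e-8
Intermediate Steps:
N = 3780 (N = (-55 - 15)*(-54) = -70*(-54) = 3780)
1/(34558 + (N + 1/(-101 - 26))**2) = 1/(34558 + (3780 + 1/(-101 - 26))**2) = 1/(34558 + (3780 + 1/(-127))**2) = 1/(34558 + (3780 - 1/127)**2) = 1/(34558 + (480059/127)**2) = 1/(34558 + 230456643481/16129) = 1/(231014029463/16129) = 16129/231014029463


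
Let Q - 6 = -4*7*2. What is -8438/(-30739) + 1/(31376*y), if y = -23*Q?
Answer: 304463321939/1109136893600 ≈ 0.27450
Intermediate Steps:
Q = -50 (Q = 6 - 4*7*2 = 6 - 28*2 = 6 - 56 = -50)
y = 1150 (y = -23*(-50) = 1150)
-8438/(-30739) + 1/(31376*y) = -8438/(-30739) + 1/(31376*1150) = -8438*(-1/30739) + (1/31376)*(1/1150) = 8438/30739 + 1/36082400 = 304463321939/1109136893600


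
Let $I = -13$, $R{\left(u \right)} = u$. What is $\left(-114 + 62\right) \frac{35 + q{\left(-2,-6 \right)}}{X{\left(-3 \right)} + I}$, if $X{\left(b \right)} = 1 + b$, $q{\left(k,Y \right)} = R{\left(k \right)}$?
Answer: $\frac{572}{5} \approx 114.4$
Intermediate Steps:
$q{\left(k,Y \right)} = k$
$\left(-114 + 62\right) \frac{35 + q{\left(-2,-6 \right)}}{X{\left(-3 \right)} + I} = \left(-114 + 62\right) \frac{35 - 2}{\left(1 - 3\right) - 13} = - 52 \frac{33}{-2 - 13} = - 52 \frac{33}{-15} = - 52 \cdot 33 \left(- \frac{1}{15}\right) = \left(-52\right) \left(- \frac{11}{5}\right) = \frac{572}{5}$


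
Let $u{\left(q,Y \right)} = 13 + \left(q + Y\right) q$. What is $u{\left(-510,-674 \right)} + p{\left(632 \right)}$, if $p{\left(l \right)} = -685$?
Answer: $603168$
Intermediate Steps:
$u{\left(q,Y \right)} = 13 + q \left(Y + q\right)$ ($u{\left(q,Y \right)} = 13 + \left(Y + q\right) q = 13 + q \left(Y + q\right)$)
$u{\left(-510,-674 \right)} + p{\left(632 \right)} = \left(13 + \left(-510\right)^{2} - -343740\right) - 685 = \left(13 + 260100 + 343740\right) - 685 = 603853 - 685 = 603168$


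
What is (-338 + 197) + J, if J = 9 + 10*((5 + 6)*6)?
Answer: 528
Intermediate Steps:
J = 669 (J = 9 + 10*(11*6) = 9 + 10*66 = 9 + 660 = 669)
(-338 + 197) + J = (-338 + 197) + 669 = -141 + 669 = 528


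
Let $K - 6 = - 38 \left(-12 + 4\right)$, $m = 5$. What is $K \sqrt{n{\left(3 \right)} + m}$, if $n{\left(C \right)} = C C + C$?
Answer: $310 \sqrt{17} \approx 1278.2$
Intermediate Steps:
$n{\left(C \right)} = C + C^{2}$ ($n{\left(C \right)} = C^{2} + C = C + C^{2}$)
$K = 310$ ($K = 6 - 38 \left(-12 + 4\right) = 6 - -304 = 6 + 304 = 310$)
$K \sqrt{n{\left(3 \right)} + m} = 310 \sqrt{3 \left(1 + 3\right) + 5} = 310 \sqrt{3 \cdot 4 + 5} = 310 \sqrt{12 + 5} = 310 \sqrt{17}$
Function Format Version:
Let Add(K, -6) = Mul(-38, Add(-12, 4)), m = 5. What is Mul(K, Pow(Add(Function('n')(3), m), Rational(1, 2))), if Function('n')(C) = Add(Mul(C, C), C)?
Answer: Mul(310, Pow(17, Rational(1, 2))) ≈ 1278.2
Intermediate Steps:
Function('n')(C) = Add(C, Pow(C, 2)) (Function('n')(C) = Add(Pow(C, 2), C) = Add(C, Pow(C, 2)))
K = 310 (K = Add(6, Mul(-38, Add(-12, 4))) = Add(6, Mul(-38, -8)) = Add(6, 304) = 310)
Mul(K, Pow(Add(Function('n')(3), m), Rational(1, 2))) = Mul(310, Pow(Add(Mul(3, Add(1, 3)), 5), Rational(1, 2))) = Mul(310, Pow(Add(Mul(3, 4), 5), Rational(1, 2))) = Mul(310, Pow(Add(12, 5), Rational(1, 2))) = Mul(310, Pow(17, Rational(1, 2)))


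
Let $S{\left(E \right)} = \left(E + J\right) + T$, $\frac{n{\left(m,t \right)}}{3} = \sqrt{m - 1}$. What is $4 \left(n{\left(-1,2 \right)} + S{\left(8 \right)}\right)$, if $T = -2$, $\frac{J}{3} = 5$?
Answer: $84 + 12 i \sqrt{2} \approx 84.0 + 16.971 i$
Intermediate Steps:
$J = 15$ ($J = 3 \cdot 5 = 15$)
$n{\left(m,t \right)} = 3 \sqrt{-1 + m}$ ($n{\left(m,t \right)} = 3 \sqrt{m - 1} = 3 \sqrt{-1 + m}$)
$S{\left(E \right)} = 13 + E$ ($S{\left(E \right)} = \left(E + 15\right) - 2 = \left(15 + E\right) - 2 = 13 + E$)
$4 \left(n{\left(-1,2 \right)} + S{\left(8 \right)}\right) = 4 \left(3 \sqrt{-1 - 1} + \left(13 + 8\right)\right) = 4 \left(3 \sqrt{-2} + 21\right) = 4 \left(3 i \sqrt{2} + 21\right) = 4 \left(21 + 3 i \sqrt{2}\right) = 84 + 12 i \sqrt{2}$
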